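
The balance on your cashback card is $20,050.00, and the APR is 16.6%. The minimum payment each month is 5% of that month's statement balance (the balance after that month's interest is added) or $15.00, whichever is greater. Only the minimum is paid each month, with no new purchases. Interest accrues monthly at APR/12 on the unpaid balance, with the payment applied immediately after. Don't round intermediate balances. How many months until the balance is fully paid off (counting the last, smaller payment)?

136 months

Monthly rate r = 16.6%/12 = 1.38333% = 0.0138333.
While 5% of the post-interest balance exceeds $15.00, each month B ← (B·(1+r))·(1 − 0.05), i.e. B shrinks by the factor (1+r)·0.95 = 0.96314.
This holds for months 1–113. Entering month 114 the balance is $287.81; 5% of the post-interest balance is now below $15.00, so the flat $15.00 minimum applies from here.
From month 114 a fixed $15.00 at rate r clears $287.81 in 23 more payments. Total: 113 + 23 = 136 months.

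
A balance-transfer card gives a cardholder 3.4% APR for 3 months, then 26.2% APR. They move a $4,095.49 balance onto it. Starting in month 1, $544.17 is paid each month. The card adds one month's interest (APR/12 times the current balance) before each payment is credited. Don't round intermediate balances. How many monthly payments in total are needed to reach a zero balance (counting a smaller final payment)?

8 payments

Promo months 1–3 at r₀ = 3.4%/12 = 0.00283333; months 4+ at r₁ = 26.2%/12 = 0.0218333.
After month 3: iterate B ← B·(1+r₀) − $544.17 for 3 months → $2,493.26.
Then at r₁ with $544.17/mo: n₂ = −ln(1 − r₁·B/P)/ln(1+r₁) ≈ 4.88 → 5 more payments.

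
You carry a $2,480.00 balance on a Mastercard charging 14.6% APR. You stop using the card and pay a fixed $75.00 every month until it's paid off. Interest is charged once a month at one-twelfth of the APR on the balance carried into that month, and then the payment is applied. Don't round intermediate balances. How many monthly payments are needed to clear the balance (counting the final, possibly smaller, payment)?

Monthly rate r = 14.6%/12 = 1.21667% = 0.0121667.
Recurrence: B ← B·(1+r) − $75.00.
Month 1: interest $30.17; balance after payment $2,435.17.
Month 2: interest $29.63; balance after payment $2,389.80.
Closed form: n = −ln(1 − rB₀/P)/ln(1+r) = −ln(0.59769)/ln(1.01217) ≈ 42.560, so the balance reaches zero during payment 43.

43 payments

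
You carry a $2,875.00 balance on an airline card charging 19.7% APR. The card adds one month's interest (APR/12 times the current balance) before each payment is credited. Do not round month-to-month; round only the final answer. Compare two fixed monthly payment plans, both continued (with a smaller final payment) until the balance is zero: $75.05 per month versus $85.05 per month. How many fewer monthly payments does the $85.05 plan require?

Monthly rate r = 19.7%/12 = 1.64167% = 0.0164167.
At $75.05/mo: n = ⌈−ln(1 − rB₀/P)/ln(1+r)⌉ = 61 payments (last $65.72); total interest = total paid − $2,875.00 = $1,693.72.
At $85.05/mo: 50 payments (last $61.08); total interest $1,353.53.
Payments saved = 61 − 50 = 11.

11 fewer payments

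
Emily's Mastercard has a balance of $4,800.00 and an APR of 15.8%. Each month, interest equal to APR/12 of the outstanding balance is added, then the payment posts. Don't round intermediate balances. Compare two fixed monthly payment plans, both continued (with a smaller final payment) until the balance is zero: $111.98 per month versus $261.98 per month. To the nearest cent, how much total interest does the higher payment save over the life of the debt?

$1,584.85

Monthly rate r = 15.8%/12 = 1.31667% = 0.0131667.
At $111.98/mo: n = ⌈−ln(1 − rB₀/P)/ln(1+r)⌉ = 64 payments (last $59.37); total interest = total paid − $4,800.00 = $2,314.11.
At $261.98/mo: 22 payments (last $27.68); total interest $729.26.
Interest saved = $2,314.11 − $729.26 = $1,584.85.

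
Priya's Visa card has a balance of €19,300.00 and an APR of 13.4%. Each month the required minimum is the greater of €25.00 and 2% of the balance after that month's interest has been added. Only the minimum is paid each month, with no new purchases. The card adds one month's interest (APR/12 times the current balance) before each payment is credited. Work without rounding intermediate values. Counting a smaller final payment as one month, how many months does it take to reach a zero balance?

Monthly rate r = 13.4%/12 = 1.11667% = 0.0111667.
While 2% of the post-interest balance exceeds €25.00, each month B ← (B·(1+r))·(1 − 0.02), i.e. B shrinks by the factor (1+r)·0.98 = 0.99094.
This holds for months 1–303. Entering month 304 the balance is €1,225.60; 2% of the post-interest balance is now below €25.00, so the flat €25.00 minimum applies from here.
From month 304 a fixed €25.00 at rate r clears €1,225.60 in 72 more payments. Total: 303 + 72 = 375 months.

375 months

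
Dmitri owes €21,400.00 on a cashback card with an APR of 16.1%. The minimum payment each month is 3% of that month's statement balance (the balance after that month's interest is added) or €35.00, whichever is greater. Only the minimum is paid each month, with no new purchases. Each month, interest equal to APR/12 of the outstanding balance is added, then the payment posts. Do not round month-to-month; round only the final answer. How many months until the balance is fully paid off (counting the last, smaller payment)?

215 months

Monthly rate r = 16.1%/12 = 1.34167% = 0.0134167.
While 3% of the post-interest balance exceeds €35.00, each month B ← (B·(1+r))·(1 − 0.03), i.e. B shrinks by the factor (1+r)·0.97 = 0.98301.
This holds for months 1–171. Entering month 172 the balance is €1,143.24; 3% of the post-interest balance is now below €35.00, so the flat €35.00 minimum applies from here.
From month 172 a fixed €35.00 at rate r clears €1,143.24 in 44 more payments. Total: 171 + 44 = 215 months.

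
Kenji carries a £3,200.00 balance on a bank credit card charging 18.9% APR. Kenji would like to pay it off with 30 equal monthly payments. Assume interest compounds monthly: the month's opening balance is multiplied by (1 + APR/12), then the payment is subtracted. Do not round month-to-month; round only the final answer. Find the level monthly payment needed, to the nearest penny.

Monthly rate r = 18.9%/12 = 1.575% = 0.01575.
Level-payment amortization: P = B₀·r / (1 − (1+r)^(−n)) = 3200.00·0.01575 / (1 − 1.01575^(−30)).
Denominator 1 − (1+r)^(−30) = 0.37425834.
P = 50.4 / 0.37425834 ≈ 134.67.

£134.67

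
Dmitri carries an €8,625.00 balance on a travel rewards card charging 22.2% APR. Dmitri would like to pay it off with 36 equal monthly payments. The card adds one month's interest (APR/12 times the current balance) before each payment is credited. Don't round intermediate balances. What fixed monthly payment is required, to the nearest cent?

Monthly rate r = 22.2%/12 = 1.85% = 0.0185.
Level-payment amortization: P = B₀·r / (1 − (1+r)^(−n)) = 8625.00·0.0185 / (1 − 1.0185^(−36)).
Denominator 1 − (1+r)^(−36) = 0.483104442.
P = 159.562 / 0.483104442 ≈ 330.29.

€330.29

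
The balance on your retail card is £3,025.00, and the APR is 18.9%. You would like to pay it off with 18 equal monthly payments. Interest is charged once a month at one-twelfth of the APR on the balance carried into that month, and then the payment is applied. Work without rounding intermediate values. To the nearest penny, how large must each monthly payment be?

Monthly rate r = 18.9%/12 = 1.575% = 0.01575.
Level-payment amortization: P = B₀·r / (1 − (1+r)^(−n)) = 3025.00·0.01575 / (1 − 1.01575^(−18)).
Denominator 1 − (1+r)^(−18) = 0.245191048.
P = 47.6437 / 0.245191048 ≈ 194.31.

£194.31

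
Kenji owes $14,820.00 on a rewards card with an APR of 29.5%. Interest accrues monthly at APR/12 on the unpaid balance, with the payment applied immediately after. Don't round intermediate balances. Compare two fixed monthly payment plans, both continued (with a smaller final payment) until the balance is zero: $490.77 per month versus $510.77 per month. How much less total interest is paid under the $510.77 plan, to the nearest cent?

Monthly rate r = 29.5%/12 = 2.45833% = 0.0245833.
At $490.77/mo: n = ⌈−ln(1 − rB₀/P)/ln(1+r)⌉ = 56 payments (last $413.78); total interest = total paid − $14,820.00 = $12,586.13.
At $510.77/mo: 52 payments (last $226.19); total interest $11,455.46.
Interest saved = $12,586.13 − $11,455.46 = $1,130.67.

$1,130.67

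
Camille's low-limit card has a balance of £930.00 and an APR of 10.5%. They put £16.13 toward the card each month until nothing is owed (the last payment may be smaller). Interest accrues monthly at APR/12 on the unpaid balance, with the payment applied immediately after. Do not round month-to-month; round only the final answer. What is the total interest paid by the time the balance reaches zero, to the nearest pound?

£370

Monthly rate r = 10.5%/12 = 0.875% = 0.00875.
Payoff takes n = ⌈−ln(1 − rB₀/P)/ln(1+r)⌉ = ⌈80.599⌉ = 81 payments; the last is £9.69.
Total paid = 80·£16.13 + £9.69 = £1,300.09.
Total interest = total paid − principal = £1,300.09 − £930.00 = £370.09.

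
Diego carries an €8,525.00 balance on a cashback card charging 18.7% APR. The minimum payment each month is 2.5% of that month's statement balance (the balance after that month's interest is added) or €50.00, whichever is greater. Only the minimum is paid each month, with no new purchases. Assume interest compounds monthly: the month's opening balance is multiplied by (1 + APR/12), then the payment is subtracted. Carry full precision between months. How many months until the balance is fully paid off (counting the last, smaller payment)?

211 months

Monthly rate r = 18.7%/12 = 1.55833% = 0.0155833.
While 2.5% of the post-interest balance exceeds €50.00, each month B ← (B·(1+r))·(1 − 0.025), i.e. B shrinks by the factor (1+r)·0.975 = 0.99019.
This holds for months 1–149. Entering month 150 the balance is €1,963.37; 2.5% of the post-interest balance is now below €50.00, so the flat €50.00 minimum applies from here.
From month 150 a fixed €50.00 at rate r clears €1,963.37 in 62 more payments. Total: 149 + 62 = 211 months.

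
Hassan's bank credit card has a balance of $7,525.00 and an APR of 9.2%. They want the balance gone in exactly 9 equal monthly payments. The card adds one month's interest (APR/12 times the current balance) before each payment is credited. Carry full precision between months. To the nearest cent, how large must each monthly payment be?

Monthly rate r = 9.2%/12 = 0.766667% = 0.00766667.
Level-payment amortization: P = B₀·r / (1 − (1+r)^(−n)) = 7525.00·0.00766667 / (1 − 1.00767^(−9)).
Denominator 1 − (1+r)^(−9) = 0.0664276772.
P = 57.6917 / 0.0664276772 ≈ 868.49.

$868.49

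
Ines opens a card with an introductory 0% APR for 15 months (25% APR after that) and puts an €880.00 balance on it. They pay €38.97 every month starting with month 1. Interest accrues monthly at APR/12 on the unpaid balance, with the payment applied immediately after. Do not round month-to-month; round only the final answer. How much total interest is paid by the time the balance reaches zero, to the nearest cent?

€29.55

Promo months 1–15 at r₀ = 0%/12 = 0; months 16+ at r₁ = 25%/12 = 0.0208333.
After month 15 (no interest yet): B = €880.00 − 15·€38.97 = €295.45.
Then at r₁ with €38.97/mo: n₂ = −ln(1 − r₁·B/P)/ln(1+r₁) ≈ 8.34 → 9 more payments.
Total paid = 23·€38.97 + €13.24 = €909.55; interest = €909.55 − €880.00 = €29.55.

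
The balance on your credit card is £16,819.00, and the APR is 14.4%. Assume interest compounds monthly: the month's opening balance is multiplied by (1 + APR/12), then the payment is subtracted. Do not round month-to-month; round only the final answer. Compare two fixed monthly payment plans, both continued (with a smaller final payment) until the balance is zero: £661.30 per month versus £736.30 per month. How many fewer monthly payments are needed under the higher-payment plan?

4 fewer payments

Monthly rate r = 14.4%/12 = 1.2% = 0.012.
At £661.30/mo: n = ⌈−ln(1 − rB₀/P)/ln(1+r)⌉ = 31 payments (last £348.72); total interest = total paid − £16,819.00 = £3,368.72.
At £736.30/mo: 27 payments (last £631.10); total interest £2,955.90.
Payments saved = 31 − 27 = 4.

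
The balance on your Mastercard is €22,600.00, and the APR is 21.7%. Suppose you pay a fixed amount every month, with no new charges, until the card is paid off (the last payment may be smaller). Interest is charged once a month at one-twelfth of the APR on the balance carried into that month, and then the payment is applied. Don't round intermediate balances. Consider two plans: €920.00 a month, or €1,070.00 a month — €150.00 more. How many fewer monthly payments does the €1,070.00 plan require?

6 fewer payments

Monthly rate r = 21.7%/12 = 1.80833% = 0.0180833.
At €920.00/mo: n = ⌈−ln(1 − rB₀/P)/ln(1+r)⌉ = 33 payments (last €714.35); total interest = total paid − €22,600.00 = €7,554.35.
At €1,070.00/mo: 27 payments (last €909.62); total interest €6,129.62.
Payments saved = 33 − 27 = 6.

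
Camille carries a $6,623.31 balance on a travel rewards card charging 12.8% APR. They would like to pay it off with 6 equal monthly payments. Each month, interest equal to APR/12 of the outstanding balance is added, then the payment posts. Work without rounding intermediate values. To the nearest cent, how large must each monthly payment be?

Monthly rate r = 12.8%/12 = 1.06667% = 0.0106667.
Level-payment amortization: P = B₀·r / (1 − (1+r)^(−n)) = 6623.31·0.0106667 / (1 − 1.01067^(−6)).
Denominator 1 − (1+r)^(−6) = 0.0616770329.
P = 70.6486 / 0.0616770329 ≈ 1145.46.

$1,145.46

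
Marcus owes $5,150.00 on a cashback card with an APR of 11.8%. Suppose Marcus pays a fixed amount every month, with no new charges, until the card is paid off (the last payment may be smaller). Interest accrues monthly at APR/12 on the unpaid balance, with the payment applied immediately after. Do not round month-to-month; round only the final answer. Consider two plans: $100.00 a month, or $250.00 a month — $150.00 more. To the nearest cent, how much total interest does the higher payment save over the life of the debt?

$1,432.39

Monthly rate r = 11.8%/12 = 0.983333% = 0.00983333.
At $100.00/mo: n = ⌈−ln(1 − rB₀/P)/ln(1+r)⌉ = 73 payments (last $15.62); total interest = total paid − $5,150.00 = $2,065.62.
At $250.00/mo: 24 payments (last $33.23); total interest $633.23.
Interest saved = $2,065.62 − $633.23 = $1,432.39.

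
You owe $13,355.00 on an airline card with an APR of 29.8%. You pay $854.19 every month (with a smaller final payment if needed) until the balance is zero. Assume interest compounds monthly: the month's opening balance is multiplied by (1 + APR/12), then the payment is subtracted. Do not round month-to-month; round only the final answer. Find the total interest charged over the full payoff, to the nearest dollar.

Monthly rate r = 29.8%/12 = 2.48333% = 0.0248333.
Payoff takes n = ⌈−ln(1 − rB₀/P)/ln(1+r)⌉ = ⌈20.035⌉ = 21 payments; the last is $29.97.
Total paid = 20·$854.19 + $29.97 = $17,113.77.
Total interest = total paid − principal = $17,113.77 − $13,355.00 = $3,758.77.

$3,759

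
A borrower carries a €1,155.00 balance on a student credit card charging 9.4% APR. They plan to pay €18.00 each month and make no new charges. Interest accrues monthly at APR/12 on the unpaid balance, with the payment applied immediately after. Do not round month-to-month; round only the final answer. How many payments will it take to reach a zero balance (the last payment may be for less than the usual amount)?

Monthly rate r = 9.4%/12 = 0.783333% = 0.00783333.
Recurrence: B ← B·(1+r) − €18.00.
Month 1: interest €9.05; balance after payment €1,146.05.
Month 2: interest €8.98; balance after payment €1,137.02.
Closed form: n = −ln(1 − rB₀/P)/ln(1+r) = −ln(0.49736)/ln(1.00783) ≈ 89.511, so the balance reaches zero during payment 90.

90 months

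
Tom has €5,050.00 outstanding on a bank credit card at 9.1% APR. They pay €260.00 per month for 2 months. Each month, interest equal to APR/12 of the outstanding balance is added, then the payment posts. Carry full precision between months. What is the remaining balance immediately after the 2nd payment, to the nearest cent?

Monthly rate r = 9.1%/12 = 0.758333% = 0.00758333.
Each month: B ← B·(1+r) − €260.00.
Month 1: interest €38.30; balance after payment €4,828.30.
Month 2: interest €36.61; balance after payment €4,604.91.

€4,604.91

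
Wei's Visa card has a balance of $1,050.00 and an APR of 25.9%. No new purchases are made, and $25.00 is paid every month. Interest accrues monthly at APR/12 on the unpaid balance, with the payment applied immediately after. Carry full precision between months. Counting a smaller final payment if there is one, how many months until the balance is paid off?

Monthly rate r = 25.9%/12 = 2.15833% = 0.0215833.
Recurrence: B ← B·(1+r) − $25.00.
Month 1: interest $22.66; balance after payment $1,047.66.
Month 2: interest $22.61; balance after payment $1,045.27.
Closed form: n = −ln(1 − rB₀/P)/ln(1+r) = −ln(0.0935)/ln(1.02158) ≈ 110.978, so the balance reaches zero during payment 111.

111 payments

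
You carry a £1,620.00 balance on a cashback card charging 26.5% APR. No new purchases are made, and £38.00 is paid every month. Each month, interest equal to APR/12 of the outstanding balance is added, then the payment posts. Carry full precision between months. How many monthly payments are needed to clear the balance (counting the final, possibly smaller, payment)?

Monthly rate r = 26.5%/12 = 2.20833% = 0.0220833.
Recurrence: B ← B·(1+r) − £38.00.
Month 1: interest £35.77; balance after payment £1,617.78.
Month 2: interest £35.73; balance after payment £1,615.50.
Closed form: n = −ln(1 − rB₀/P)/ln(1+r) = −ln(0.058553)/ln(1.02208) ≈ 129.919, so the balance reaches zero during payment 130.

130 months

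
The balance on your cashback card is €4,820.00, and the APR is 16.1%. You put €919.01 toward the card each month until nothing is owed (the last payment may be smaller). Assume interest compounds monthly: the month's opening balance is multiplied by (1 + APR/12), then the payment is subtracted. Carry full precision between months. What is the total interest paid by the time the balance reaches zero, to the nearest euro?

Monthly rate r = 16.1%/12 = 1.34167% = 0.0134167.
Payoff takes n = ⌈−ln(1 − rB₀/P)/ln(1+r)⌉ = ⌈5.475⌉ = 6 payments; the last is €437.92.
Total paid = 5·€919.01 + €437.92 = €5,032.97.
Total interest = total paid − principal = €5,032.97 − €4,820.00 = €212.97.

€213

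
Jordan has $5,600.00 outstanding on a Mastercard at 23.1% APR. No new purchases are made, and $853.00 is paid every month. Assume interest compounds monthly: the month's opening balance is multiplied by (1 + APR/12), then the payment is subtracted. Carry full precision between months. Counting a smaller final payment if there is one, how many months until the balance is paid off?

8 months

Monthly rate r = 23.1%/12 = 1.925% = 0.01925.
Recurrence: B ← B·(1+r) − $853.00.
Month 1: interest $107.80; balance after payment $4,854.80.
Month 2: interest $93.45; balance after payment $4,095.25.
Closed form: n = −ln(1 − rB₀/P)/ln(1+r) = −ln(0.87362)/ln(1.01925) ≈ 7.086, so the balance reaches zero during payment 8.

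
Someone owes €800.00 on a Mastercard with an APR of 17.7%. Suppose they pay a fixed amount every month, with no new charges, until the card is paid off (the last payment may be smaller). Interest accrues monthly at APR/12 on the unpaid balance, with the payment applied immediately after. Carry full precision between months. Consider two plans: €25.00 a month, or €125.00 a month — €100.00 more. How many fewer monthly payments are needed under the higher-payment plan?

37 fewer payments

Monthly rate r = 17.7%/12 = 1.475% = 0.01475.
At €25.00/mo: n = ⌈−ln(1 − rB₀/P)/ln(1+r)⌉ = 44 payments (last €15.48); total interest = total paid − €800.00 = €290.48.
At €125.00/mo: 7 payments (last €96.66); total interest €46.66.
Payments saved = 44 − 7 = 37.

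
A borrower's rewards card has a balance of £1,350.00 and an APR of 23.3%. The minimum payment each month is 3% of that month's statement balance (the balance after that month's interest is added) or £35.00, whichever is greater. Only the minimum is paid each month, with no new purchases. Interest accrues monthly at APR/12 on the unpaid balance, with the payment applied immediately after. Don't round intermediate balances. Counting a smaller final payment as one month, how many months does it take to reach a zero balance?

Monthly rate r = 23.3%/12 = 1.94167% = 0.0194167.
While 3% of the post-interest balance exceeds £35.00, each month B ← (B·(1+r))·(1 − 0.03), i.e. B shrinks by the factor (1+r)·0.97 = 0.98883.
This holds for months 1–15. Entering month 16 the balance is £1,140.74; 3% of the post-interest balance is now below £35.00, so the flat £35.00 minimum applies from here.
From month 16 a fixed £35.00 at rate r clears £1,140.74 in 53 more payments. Total: 15 + 53 = 68 months.

68 months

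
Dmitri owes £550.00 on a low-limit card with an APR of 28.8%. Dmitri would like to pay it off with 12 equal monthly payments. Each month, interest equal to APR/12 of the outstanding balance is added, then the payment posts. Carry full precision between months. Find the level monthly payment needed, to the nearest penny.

£53.29

Monthly rate r = 28.8%/12 = 2.4% = 0.024.
Level-payment amortization: P = B₀·r / (1 − (1+r)^(−n)) = 550.00·0.024 / (1 − 1.024^(−12)).
Denominator 1 − (1+r)^(−12) = 0.247683615.
P = 13.2 / 0.247683615 ≈ 53.29.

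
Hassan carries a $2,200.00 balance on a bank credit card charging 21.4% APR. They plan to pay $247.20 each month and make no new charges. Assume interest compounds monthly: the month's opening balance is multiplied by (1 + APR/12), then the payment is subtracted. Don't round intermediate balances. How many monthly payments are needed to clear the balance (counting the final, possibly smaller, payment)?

10 months

Monthly rate r = 21.4%/12 = 1.78333% = 0.0178333.
Recurrence: B ← B·(1+r) − $247.20.
Month 1: interest $39.23; balance after payment $1,992.03.
Month 2: interest $35.52; balance after payment $1,780.36.
Closed form: n = −ln(1 − rB₀/P)/ln(1+r) = −ln(0.84129)/ln(1.01783) ≈ 9.777, so the balance reaches zero during payment 10.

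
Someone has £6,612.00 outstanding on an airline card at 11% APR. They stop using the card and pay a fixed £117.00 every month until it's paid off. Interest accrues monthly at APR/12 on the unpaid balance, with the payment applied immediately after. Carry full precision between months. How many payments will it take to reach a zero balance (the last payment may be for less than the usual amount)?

80 payments

Monthly rate r = 11%/12 = 0.916667% = 0.00916667.
Recurrence: B ← B·(1+r) − £117.00.
Month 1: interest £60.61; balance after payment £6,555.61.
Month 2: interest £60.09; balance after payment £6,498.70.
Closed form: n = −ln(1 − rB₀/P)/ln(1+r) = −ln(0.48197)/ln(1.00917) ≈ 79.988, so the balance reaches zero during payment 80.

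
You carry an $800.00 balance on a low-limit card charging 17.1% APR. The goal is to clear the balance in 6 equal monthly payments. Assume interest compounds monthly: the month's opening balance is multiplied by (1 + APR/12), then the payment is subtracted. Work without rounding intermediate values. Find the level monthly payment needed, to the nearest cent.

$140.06

Monthly rate r = 17.1%/12 = 1.425% = 0.01425.
Level-payment amortization: P = B₀·r / (1 − (1+r)^(−n)) = 800.00·0.01425 / (1 − 1.01425^(−6)).
Denominator 1 − (1+r)^(−6) = 0.0813926801.
P = 11.4 / 0.0813926801 ≈ 140.06.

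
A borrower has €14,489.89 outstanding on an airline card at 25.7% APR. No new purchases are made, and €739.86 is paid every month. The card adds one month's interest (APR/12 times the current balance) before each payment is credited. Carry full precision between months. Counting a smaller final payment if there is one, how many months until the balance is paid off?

26 payments

Monthly rate r = 25.7%/12 = 2.14167% = 0.0214167.
Recurrence: B ← B·(1+r) − €739.86.
Month 1: interest €310.33; balance after payment €14,060.36.
Month 2: interest €301.13; balance after payment €13,621.62.
Closed form: n = −ln(1 − rB₀/P)/ln(1+r) = −ln(0.58056)/ln(1.02142) ≈ 25.660, so the balance reaches zero during payment 26.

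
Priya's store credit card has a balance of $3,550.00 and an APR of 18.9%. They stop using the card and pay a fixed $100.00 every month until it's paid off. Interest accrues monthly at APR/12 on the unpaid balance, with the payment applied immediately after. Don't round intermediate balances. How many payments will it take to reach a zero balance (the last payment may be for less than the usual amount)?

Monthly rate r = 18.9%/12 = 1.575% = 0.01575.
Recurrence: B ← B·(1+r) − $100.00.
Month 1: interest $55.91; balance after payment $3,505.91.
Month 2: interest $55.22; balance after payment $3,461.13.
Closed form: n = −ln(1 − rB₀/P)/ln(1+r) = −ln(0.44088)/ln(1.01575) ≈ 52.408, so the balance reaches zero during payment 53.

53 months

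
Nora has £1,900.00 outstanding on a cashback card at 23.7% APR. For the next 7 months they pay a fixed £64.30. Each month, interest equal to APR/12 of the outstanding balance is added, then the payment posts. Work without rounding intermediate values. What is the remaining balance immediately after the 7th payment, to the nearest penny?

£1,701.10

Monthly rate r = 23.7%/12 = 1.975% = 0.01975.
Each month: B ← B·(1+r) − £64.30.
Month 1: interest £37.52; balance after payment £1,873.23.
Month 2: interest £37.00; balance after payment £1,845.92.
Month 3: interest £36.46; balance after payment £1,818.08.
Month 4: interest £35.91; balance after payment £1,789.69.
Month 5: interest £35.35; balance after payment £1,760.73.
Month 6: interest £34.77; balance after payment £1,731.21.
Month 7: interest £34.19; balance after payment £1,701.10.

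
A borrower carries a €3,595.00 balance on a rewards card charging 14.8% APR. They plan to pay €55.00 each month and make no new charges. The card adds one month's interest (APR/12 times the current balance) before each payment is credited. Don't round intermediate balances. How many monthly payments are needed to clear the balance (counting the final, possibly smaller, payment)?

134 payments

Monthly rate r = 14.8%/12 = 1.23333% = 0.0123333.
Recurrence: B ← B·(1+r) − €55.00.
Month 1: interest €44.34; balance after payment €3,584.34.
Month 2: interest €44.21; balance after payment €3,573.55.
Closed form: n = −ln(1 − rB₀/P)/ln(1+r) = −ln(0.19385)/ln(1.01233) ≈ 133.847, so the balance reaches zero during payment 134.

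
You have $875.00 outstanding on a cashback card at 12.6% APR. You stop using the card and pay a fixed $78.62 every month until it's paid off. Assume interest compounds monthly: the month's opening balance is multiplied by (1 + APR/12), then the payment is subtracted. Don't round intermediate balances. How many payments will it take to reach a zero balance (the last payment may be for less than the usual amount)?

12 payments

Monthly rate r = 12.6%/12 = 1.05% = 0.0105.
Recurrence: B ← B·(1+r) − $78.62.
Month 1: interest $9.19; balance after payment $805.57.
Month 2: interest $8.46; balance after payment $735.41.
Closed form: n = −ln(1 − rB₀/P)/ln(1+r) = −ln(0.88314)/ln(1.0105) ≈ 11.897, so the balance reaches zero during payment 12.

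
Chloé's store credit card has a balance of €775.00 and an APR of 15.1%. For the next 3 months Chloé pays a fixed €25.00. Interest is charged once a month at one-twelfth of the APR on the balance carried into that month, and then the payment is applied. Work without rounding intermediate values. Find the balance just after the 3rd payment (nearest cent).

€728.68

Monthly rate r = 15.1%/12 = 1.25833% = 0.0125833.
Each month: B ← B·(1+r) − €25.00.
Month 1: interest €9.75; balance after payment €759.75.
Month 2: interest €9.56; balance after payment €744.31.
Month 3: interest €9.37; balance after payment €728.68.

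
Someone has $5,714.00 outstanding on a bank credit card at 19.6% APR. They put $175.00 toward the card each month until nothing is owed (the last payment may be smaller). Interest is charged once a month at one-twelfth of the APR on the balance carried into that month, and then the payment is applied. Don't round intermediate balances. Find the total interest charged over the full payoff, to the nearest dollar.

$2,518

Monthly rate r = 19.6%/12 = 1.63333% = 0.0163333.
Payoff takes n = ⌈−ln(1 − rB₀/P)/ln(1+r)⌉ = ⌈47.038⌉ = 48 payments; the last is $6.73.
Total paid = 47·$175.00 + $6.73 = $8,231.73.
Total interest = total paid − principal = $8,231.73 − $5,714.00 = $2,517.73.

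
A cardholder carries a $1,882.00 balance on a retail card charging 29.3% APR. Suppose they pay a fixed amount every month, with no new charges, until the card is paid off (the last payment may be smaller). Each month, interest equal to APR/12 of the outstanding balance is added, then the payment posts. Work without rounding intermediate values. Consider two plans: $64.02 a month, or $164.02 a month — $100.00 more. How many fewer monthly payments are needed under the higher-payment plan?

Monthly rate r = 29.3%/12 = 2.44167% = 0.0244167.
At $64.02/mo: n = ⌈−ln(1 − rB₀/P)/ln(1+r)⌉ = 53 payments (last $28.45); total interest = total paid − $1,882.00 = $1,475.49.
At $164.02/mo: 14 payments (last $103.30); total interest $353.56.
Payments saved = 53 − 14 = 39.

39 fewer payments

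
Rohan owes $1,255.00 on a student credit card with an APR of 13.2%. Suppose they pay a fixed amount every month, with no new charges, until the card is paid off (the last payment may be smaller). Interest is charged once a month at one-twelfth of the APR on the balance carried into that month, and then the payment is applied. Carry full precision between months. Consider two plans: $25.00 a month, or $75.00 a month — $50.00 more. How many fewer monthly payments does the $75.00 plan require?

55 fewer payments

Monthly rate r = 13.2%/12 = 1.1% = 0.011.
At $25.00/mo: n = ⌈−ln(1 − rB₀/P)/ln(1+r)⌉ = 74 payments (last $10.99); total interest = total paid − $1,255.00 = $580.99.
At $75.00/mo: 19 payments (last $44.69); total interest $139.69.
Payments saved = 74 − 19 = 55.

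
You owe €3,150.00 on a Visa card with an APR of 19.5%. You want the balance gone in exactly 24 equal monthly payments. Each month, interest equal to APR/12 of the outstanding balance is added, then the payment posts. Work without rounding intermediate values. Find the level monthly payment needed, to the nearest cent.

€159.55

Monthly rate r = 19.5%/12 = 1.625% = 0.01625.
Level-payment amortization: P = B₀·r / (1 − (1+r)^(−n)) = 3150.00·0.01625 / (1 − 1.01625^(−24)).
Denominator 1 − (1+r)^(−24) = 0.320817334.
P = 51.1875 / 0.320817334 ≈ 159.55.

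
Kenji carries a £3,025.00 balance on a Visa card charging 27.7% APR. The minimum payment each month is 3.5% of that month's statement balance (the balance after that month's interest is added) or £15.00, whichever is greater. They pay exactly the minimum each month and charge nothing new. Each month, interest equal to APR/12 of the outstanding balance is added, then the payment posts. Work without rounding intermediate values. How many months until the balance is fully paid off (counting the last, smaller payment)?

200 months

Monthly rate r = 27.7%/12 = 2.30833% = 0.0230833.
While 3.5% of the post-interest balance exceeds £15.00, each month B ← (B·(1+r))·(1 − 0.035), i.e. B shrinks by the factor (1+r)·0.965 = 0.98728.
This holds for months 1–155. Entering month 156 the balance is £415.59; 3.5% of the post-interest balance is now below £15.00, so the flat £15.00 minimum applies from here.
From month 156 a fixed £15.00 at rate r clears £415.59 in 45 more payments. Total: 155 + 45 = 200 months.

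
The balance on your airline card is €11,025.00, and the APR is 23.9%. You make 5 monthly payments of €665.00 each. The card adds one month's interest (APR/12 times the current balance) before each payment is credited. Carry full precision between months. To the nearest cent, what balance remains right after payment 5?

Monthly rate r = 23.9%/12 = 1.99167% = 0.0199167.
Each month: B ← B·(1+r) − €665.00.
Month 1: interest €219.58; balance after payment €10,579.58.
Month 2: interest €210.71; balance after payment €10,125.29.
Month 3: interest €201.66; balance after payment €9,661.95.
Month 4: interest €192.43; balance after payment €9,189.39.
Month 5: interest €183.02; balance after payment €8,707.41.

€8,707.41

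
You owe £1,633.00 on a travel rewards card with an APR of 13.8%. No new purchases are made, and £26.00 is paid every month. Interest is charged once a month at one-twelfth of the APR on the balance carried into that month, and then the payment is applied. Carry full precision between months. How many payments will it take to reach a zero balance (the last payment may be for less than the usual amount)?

Monthly rate r = 13.8%/12 = 1.15% = 0.0115.
Recurrence: B ← B·(1+r) − £26.00.
Month 1: interest £18.78; balance after payment £1,625.78.
Month 2: interest £18.70; balance after payment £1,618.48.
Closed form: n = −ln(1 − rB₀/P)/ln(1+r) = −ln(0.27771)/ln(1.0115) ≈ 112.046, so the balance reaches zero during payment 113.

113 payments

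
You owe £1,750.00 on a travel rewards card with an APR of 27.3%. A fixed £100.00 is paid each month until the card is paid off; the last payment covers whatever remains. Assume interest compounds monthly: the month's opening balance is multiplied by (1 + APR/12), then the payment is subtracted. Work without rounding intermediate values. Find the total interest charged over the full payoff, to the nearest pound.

Monthly rate r = 27.3%/12 = 2.275% = 0.02275.
Payoff takes n = ⌈−ln(1 − rB₀/P)/ln(1+r)⌉ = ⌈22.570⌉ = 23 payments; the last is £57.24.
Total paid = 22·£100.00 + £57.24 = £2,257.24.
Total interest = total paid − principal = £2,257.24 − £1,750.00 = £507.24.

£507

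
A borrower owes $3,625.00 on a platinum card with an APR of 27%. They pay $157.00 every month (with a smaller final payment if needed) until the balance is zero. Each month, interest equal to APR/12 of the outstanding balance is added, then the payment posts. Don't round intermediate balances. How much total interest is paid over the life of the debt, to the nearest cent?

$1,546.72

Monthly rate r = 27%/12 = 2.25% = 0.0225.
Payoff takes n = ⌈−ln(1 − rB₀/P)/ln(1+r)⌉ = ⌈32.940⌉ = 33 payments; the last is $147.72.
Total paid = 32·$157.00 + $147.72 = $5,171.72.
Total interest = total paid − principal = $5,171.72 − $3,625.00 = $1,546.72.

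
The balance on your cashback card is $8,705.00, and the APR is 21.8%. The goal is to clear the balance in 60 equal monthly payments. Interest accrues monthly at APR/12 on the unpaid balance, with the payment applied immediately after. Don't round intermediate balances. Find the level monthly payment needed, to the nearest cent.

Monthly rate r = 21.8%/12 = 1.81667% = 0.0181667.
Level-payment amortization: P = B₀·r / (1 − (1+r)^(−n)) = 8705.00·0.0181667 / (1 − 1.01817^(−60)).
Denominator 1 − (1+r)^(−60) = 0.660478317.
P = 158.141 / 0.660478317 ≈ 239.43.

$239.43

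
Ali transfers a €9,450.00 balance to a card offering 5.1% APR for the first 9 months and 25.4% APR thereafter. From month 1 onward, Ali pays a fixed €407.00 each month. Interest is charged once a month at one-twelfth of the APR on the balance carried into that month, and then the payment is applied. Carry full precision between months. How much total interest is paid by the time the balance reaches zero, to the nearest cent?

€1,616.64

Promo months 1–9 at r₀ = 5.1%/12 = 0.00425; months 10+ at r₁ = 25.4%/12 = 0.0211667.
After month 9: iterate B ← B·(1+r₀) − €407.00 for 9 months → €6,091.78.
Then at r₁ with €407.00/mo: n₂ = −ln(1 − r₁·B/P)/ln(1+r₁) ≈ 18.19 → 19 more payments.
Total paid = 27·€407.00 + €77.64 = €11,066.64; interest = €11,066.64 − €9,450.00 = €1,616.64.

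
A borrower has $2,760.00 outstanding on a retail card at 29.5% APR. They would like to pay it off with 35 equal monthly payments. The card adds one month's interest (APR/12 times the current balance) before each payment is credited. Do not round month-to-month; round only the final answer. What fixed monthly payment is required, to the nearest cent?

Monthly rate r = 29.5%/12 = 2.45833% = 0.0245833.
Level-payment amortization: P = B₀·r / (1 − (1+r)^(−n)) = 2760.00·0.0245833 / (1 − 1.02458^(−35)).
Denominator 1 − (1+r)^(−35) = 0.572589729.
P = 67.85 / 0.572589729 ≈ 118.50.

$118.50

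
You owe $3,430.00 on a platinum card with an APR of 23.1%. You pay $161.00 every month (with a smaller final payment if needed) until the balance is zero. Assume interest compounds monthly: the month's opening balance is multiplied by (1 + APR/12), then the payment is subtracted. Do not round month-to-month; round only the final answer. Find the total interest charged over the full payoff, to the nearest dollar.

$1,027

Monthly rate r = 23.1%/12 = 1.925% = 0.01925.
Payoff takes n = ⌈−ln(1 − rB₀/P)/ln(1+r)⌉ = ⌈27.682⌉ = 28 payments; the last is $110.16.
Total paid = 27·$161.00 + $110.16 = $4,457.16.
Total interest = total paid − principal = $4,457.16 − $3,430.00 = $1,027.16.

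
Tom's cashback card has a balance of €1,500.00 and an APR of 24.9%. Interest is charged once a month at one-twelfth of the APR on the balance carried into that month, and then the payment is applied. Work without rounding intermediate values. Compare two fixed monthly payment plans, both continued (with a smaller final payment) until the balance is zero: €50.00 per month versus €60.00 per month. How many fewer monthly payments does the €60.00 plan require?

Monthly rate r = 24.9%/12 = 2.075% = 0.02075.
At €50.00/mo: n = ⌈−ln(1 − rB₀/P)/ln(1+r)⌉ = 48 payments (last €21.83); total interest = total paid − €1,500.00 = €871.83.
At €60.00/mo: 36 payments (last €36.81); total interest €636.81.
Payments saved = 48 − 36 = 12.

12 fewer payments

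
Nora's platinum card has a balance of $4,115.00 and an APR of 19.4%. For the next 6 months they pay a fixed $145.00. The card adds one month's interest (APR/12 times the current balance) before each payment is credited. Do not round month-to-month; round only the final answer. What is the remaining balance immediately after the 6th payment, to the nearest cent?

Monthly rate r = 19.4%/12 = 1.61667% = 0.0161667.
Each month: B ← B·(1+r) − $145.00.
Month 1: interest $66.53; balance after payment $4,036.53.
Month 2: interest $65.26; balance after payment $3,956.78.
Month 3: interest $63.97; balance after payment $3,875.75.
Month 4: interest $62.66; balance after payment $3,793.41.
Month 5: interest $61.33; balance after payment $3,709.74.
Month 6: interest $59.97; balance after payment $3,624.71.

$3,624.71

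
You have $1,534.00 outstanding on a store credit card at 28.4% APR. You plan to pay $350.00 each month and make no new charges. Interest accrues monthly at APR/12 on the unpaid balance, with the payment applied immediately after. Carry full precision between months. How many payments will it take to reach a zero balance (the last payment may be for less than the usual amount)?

5 payments

Monthly rate r = 28.4%/12 = 2.36667% = 0.0236667.
Recurrence: B ← B·(1+r) − $350.00.
Month 1: interest $36.30; balance after payment $1,220.30.
Month 2: interest $28.88; balance after payment $899.19.
Month 3: interest $21.28; balance after payment $570.47.
Month 4: interest $13.50; balance after payment $233.97.
Month 5: interest $5.54; balance after payment $0.00.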